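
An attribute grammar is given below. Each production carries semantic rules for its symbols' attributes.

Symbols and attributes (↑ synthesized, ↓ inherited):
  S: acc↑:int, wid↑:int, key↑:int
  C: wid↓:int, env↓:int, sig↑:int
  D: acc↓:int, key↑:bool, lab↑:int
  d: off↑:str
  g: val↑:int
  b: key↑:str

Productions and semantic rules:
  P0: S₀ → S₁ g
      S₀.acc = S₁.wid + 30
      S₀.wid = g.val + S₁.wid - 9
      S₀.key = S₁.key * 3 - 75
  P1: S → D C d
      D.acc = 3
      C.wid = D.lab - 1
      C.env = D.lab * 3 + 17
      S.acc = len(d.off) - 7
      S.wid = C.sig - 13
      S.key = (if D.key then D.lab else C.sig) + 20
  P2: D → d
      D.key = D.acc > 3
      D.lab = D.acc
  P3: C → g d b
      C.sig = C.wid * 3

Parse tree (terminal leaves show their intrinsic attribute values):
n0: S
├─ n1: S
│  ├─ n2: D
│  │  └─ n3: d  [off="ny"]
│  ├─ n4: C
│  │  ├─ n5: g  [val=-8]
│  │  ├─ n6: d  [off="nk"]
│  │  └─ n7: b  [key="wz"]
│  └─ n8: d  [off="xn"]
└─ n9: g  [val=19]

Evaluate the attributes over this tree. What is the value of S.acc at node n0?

23

1. n2.acc = 3  [3]
2. n3.off = "ny"  [terminal]
3. n2.key = false  [D.acc > 3]
4. n2.lab = 3  [D.acc]
5. n4.wid = 2  [D.lab - 1]
6. n4.env = 26  [D.lab * 3 + 17]
7. n5.val = -8  [terminal]
8. n6.off = "nk"  [terminal]
9. n7.key = "wz"  [terminal]
10. n4.sig = 6  [C.wid * 3]
11. n8.off = "xn"  [terminal]
12. n1.acc = -5  [len(d.off) - 7]
13. n1.wid = -7  [C.sig - 13]
14. n1.key = 26  [(if D.key then D.lab else C.sig) + 20]
15. n9.val = 19  [terminal]
16. n0.acc = 23  [S₁.wid + 30]
17. n0.wid = 3  [g.val + S₁.wid - 9]
18. n0.key = 3  [S₁.key * 3 - 75]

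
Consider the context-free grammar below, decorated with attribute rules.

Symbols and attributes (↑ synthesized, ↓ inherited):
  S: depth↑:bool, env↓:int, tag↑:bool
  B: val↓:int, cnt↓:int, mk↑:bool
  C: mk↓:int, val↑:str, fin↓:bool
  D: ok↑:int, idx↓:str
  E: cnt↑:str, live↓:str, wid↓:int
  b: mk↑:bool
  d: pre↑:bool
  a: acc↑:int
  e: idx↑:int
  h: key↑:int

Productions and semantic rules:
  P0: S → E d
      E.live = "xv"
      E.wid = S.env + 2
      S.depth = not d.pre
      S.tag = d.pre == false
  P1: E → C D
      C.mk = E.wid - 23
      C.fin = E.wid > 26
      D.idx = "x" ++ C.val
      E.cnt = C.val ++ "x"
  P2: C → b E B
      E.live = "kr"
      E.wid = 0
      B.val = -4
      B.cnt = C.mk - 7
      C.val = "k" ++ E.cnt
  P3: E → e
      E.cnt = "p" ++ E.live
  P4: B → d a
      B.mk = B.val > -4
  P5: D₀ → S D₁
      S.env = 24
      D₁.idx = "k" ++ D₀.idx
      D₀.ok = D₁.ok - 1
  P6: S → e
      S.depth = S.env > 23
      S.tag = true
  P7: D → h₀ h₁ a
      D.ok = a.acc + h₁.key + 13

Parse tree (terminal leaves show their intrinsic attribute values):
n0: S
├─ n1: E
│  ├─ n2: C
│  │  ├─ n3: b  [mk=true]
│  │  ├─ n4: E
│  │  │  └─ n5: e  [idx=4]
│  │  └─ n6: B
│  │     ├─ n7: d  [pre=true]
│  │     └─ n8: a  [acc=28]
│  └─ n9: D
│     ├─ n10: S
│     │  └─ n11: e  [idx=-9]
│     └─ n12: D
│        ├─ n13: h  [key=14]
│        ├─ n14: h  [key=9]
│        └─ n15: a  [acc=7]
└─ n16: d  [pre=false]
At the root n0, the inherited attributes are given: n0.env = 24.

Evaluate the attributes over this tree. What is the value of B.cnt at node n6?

-4

1. n0.env = 24  [given at root]
2. n1.live = "xv"  ["xv"]
3. n1.wid = 26  [S.env + 2]
4. n2.mk = 3  [E.wid - 23]
5. n2.fin = false  [E.wid > 26]
6. n3.mk = true  [terminal]
7. n4.live = "kr"  ["kr"]
8. n4.wid = 0  [0]
9. n5.idx = 4  [terminal]
10. n4.cnt = "pkr"  ["p" ++ E.live]
11. n6.val = -4  [-4]
12. n6.cnt = -4  [C.mk - 7]
13. n7.pre = true  [terminal]
14. n8.acc = 28  [terminal]
15. n6.mk = false  [B.val > -4]
16. n2.val = "kpkr"  ["k" ++ E.cnt]
17. n9.idx = "xkpkr"  ["x" ++ C.val]
18. n10.env = 24  [24]
19. n11.idx = -9  [terminal]
20. n10.depth = true  [S.env > 23]
21. n10.tag = true  [true]
22. n12.idx = "kxkpkr"  ["k" ++ D₀.idx]
23. n13.key = 14  [terminal]
24. n14.key = 9  [terminal]
25. n15.acc = 7  [terminal]
26. n12.ok = 29  [a.acc + h₁.key + 13]
27. n9.ok = 28  [D₁.ok - 1]
28. n1.cnt = "kpkrx"  [C.val ++ "x"]
29. n16.pre = false  [terminal]
30. n0.depth = true  [not d.pre]
31. n0.tag = true  [d.pre == false]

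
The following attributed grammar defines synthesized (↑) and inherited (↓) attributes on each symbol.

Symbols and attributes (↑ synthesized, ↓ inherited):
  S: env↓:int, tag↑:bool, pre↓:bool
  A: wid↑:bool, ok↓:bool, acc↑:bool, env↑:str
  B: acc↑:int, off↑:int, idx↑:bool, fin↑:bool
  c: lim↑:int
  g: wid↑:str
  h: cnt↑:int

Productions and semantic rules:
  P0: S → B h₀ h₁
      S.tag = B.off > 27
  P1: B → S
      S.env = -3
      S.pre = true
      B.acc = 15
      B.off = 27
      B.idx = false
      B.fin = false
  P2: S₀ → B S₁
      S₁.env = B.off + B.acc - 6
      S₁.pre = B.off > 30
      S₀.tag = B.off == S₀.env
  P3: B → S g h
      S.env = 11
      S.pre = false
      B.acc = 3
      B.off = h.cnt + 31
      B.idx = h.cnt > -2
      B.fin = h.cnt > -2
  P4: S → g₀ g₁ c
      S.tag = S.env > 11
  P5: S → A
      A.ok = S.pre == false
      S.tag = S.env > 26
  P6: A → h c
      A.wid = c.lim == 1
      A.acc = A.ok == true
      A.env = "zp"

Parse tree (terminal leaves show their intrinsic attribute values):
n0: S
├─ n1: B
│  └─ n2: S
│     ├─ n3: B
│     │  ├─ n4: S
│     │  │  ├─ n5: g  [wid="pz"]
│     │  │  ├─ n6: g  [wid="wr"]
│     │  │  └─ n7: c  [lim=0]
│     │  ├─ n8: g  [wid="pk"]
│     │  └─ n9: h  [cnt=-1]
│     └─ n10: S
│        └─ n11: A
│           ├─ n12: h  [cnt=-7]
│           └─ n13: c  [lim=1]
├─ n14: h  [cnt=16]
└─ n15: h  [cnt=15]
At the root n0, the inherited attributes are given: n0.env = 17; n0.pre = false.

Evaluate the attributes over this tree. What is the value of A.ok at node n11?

1. n0.env = 17  [given at root]
2. n0.pre = false  [given at root]
3. n2.env = -3  [-3]
4. n2.pre = true  [true]
5. n4.env = 11  [11]
6. n4.pre = false  [false]
7. n5.wid = "pz"  [terminal]
8. n6.wid = "wr"  [terminal]
9. n7.lim = 0  [terminal]
10. n4.tag = false  [S.env > 11]
11. n8.wid = "pk"  [terminal]
12. n9.cnt = -1  [terminal]
13. n3.acc = 3  [3]
14. n3.off = 30  [h.cnt + 31]
15. n3.idx = true  [h.cnt > -2]
16. n3.fin = true  [h.cnt > -2]
17. n10.env = 27  [B.off + B.acc - 6]
18. n10.pre = false  [B.off > 30]
19. n11.ok = true  [S.pre == false]
20. n12.cnt = -7  [terminal]
21. n13.lim = 1  [terminal]
22. n11.wid = true  [c.lim == 1]
23. n11.acc = true  [A.ok == true]
24. n11.env = "zp"  ["zp"]
25. n10.tag = true  [S.env > 26]
26. n2.tag = false  [B.off == S₀.env]
27. n1.acc = 15  [15]
28. n1.off = 27  [27]
29. n1.idx = false  [false]
30. n1.fin = false  [false]
31. n14.cnt = 16  [terminal]
32. n15.cnt = 15  [terminal]
33. n0.tag = false  [B.off > 27]

true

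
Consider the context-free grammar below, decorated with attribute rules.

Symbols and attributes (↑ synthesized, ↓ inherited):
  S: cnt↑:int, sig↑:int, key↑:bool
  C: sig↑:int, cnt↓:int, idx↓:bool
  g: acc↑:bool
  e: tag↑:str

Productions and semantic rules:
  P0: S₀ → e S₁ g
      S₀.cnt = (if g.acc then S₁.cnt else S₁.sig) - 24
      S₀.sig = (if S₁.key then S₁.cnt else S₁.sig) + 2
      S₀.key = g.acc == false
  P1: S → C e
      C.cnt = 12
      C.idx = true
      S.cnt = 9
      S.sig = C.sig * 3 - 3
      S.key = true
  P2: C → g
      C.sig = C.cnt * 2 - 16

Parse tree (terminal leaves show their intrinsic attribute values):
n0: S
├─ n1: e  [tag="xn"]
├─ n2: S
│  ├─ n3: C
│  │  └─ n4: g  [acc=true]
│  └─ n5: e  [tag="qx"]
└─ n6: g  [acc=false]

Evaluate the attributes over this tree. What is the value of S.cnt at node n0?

-3

1. n1.tag = "xn"  [terminal]
2. n3.cnt = 12  [12]
3. n3.idx = true  [true]
4. n4.acc = true  [terminal]
5. n3.sig = 8  [C.cnt * 2 - 16]
6. n5.tag = "qx"  [terminal]
7. n2.cnt = 9  [9]
8. n2.sig = 21  [C.sig * 3 - 3]
9. n2.key = true  [true]
10. n6.acc = false  [terminal]
11. n0.cnt = -3  [(if g.acc then S₁.cnt else S₁.sig) - 24]
12. n0.sig = 11  [(if S₁.key then S₁.cnt else S₁.sig) + 2]
13. n0.key = true  [g.acc == false]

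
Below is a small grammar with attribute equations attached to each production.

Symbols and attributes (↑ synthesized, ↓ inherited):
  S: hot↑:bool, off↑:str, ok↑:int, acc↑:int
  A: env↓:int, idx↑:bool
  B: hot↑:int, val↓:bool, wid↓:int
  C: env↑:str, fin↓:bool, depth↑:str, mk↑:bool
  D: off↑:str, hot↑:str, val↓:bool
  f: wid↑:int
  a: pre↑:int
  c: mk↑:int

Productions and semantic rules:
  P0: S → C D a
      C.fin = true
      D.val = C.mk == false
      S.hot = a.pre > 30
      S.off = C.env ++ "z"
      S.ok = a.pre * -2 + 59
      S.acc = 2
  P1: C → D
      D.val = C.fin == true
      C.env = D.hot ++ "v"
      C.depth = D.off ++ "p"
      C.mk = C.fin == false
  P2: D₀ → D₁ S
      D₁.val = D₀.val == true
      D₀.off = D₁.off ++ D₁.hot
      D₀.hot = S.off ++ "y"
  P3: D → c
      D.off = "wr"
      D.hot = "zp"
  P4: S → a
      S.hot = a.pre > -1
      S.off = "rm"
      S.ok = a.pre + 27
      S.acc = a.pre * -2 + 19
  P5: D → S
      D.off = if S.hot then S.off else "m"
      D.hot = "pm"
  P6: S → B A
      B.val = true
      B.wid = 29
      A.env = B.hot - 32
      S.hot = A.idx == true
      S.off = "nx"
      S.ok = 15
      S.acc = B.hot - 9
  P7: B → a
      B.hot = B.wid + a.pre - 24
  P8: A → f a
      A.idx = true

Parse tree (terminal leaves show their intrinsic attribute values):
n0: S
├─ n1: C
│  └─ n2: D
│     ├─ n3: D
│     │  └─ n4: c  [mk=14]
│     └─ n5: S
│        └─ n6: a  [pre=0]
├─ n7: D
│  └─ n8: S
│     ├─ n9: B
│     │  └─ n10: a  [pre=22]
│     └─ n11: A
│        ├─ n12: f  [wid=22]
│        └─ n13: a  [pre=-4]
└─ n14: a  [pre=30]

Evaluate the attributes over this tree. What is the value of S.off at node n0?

1. n1.fin = true  [true]
2. n2.val = true  [C.fin == true]
3. n3.val = true  [D₀.val == true]
4. n4.mk = 14  [terminal]
5. n3.off = "wr"  ["wr"]
6. n3.hot = "zp"  ["zp"]
7. n6.pre = 0  [terminal]
8. n5.hot = true  [a.pre > -1]
9. n5.off = "rm"  ["rm"]
10. n5.ok = 27  [a.pre + 27]
11. n5.acc = 19  [a.pre * -2 + 19]
12. n2.off = "wrzp"  [D₁.off ++ D₁.hot]
13. n2.hot = "rmy"  [S.off ++ "y"]
14. n1.env = "rmyv"  [D.hot ++ "v"]
15. n1.depth = "wrzpp"  [D.off ++ "p"]
16. n1.mk = false  [C.fin == false]
17. n7.val = true  [C.mk == false]
18. n9.val = true  [true]
19. n9.wid = 29  [29]
20. n10.pre = 22  [terminal]
21. n9.hot = 27  [B.wid + a.pre - 24]
22. n11.env = -5  [B.hot - 32]
23. n12.wid = 22  [terminal]
24. n13.pre = -4  [terminal]
25. n11.idx = true  [true]
26. n8.hot = true  [A.idx == true]
27. n8.off = "nx"  ["nx"]
28. n8.ok = 15  [15]
29. n8.acc = 18  [B.hot - 9]
30. n7.off = "nx"  [if S.hot then S.off else "m"]
31. n7.hot = "pm"  ["pm"]
32. n14.pre = 30  [terminal]
33. n0.hot = false  [a.pre > 30]
34. n0.off = "rmyvz"  [C.env ++ "z"]
35. n0.ok = -1  [a.pre * -2 + 59]
36. n0.acc = 2  [2]

"rmyvz"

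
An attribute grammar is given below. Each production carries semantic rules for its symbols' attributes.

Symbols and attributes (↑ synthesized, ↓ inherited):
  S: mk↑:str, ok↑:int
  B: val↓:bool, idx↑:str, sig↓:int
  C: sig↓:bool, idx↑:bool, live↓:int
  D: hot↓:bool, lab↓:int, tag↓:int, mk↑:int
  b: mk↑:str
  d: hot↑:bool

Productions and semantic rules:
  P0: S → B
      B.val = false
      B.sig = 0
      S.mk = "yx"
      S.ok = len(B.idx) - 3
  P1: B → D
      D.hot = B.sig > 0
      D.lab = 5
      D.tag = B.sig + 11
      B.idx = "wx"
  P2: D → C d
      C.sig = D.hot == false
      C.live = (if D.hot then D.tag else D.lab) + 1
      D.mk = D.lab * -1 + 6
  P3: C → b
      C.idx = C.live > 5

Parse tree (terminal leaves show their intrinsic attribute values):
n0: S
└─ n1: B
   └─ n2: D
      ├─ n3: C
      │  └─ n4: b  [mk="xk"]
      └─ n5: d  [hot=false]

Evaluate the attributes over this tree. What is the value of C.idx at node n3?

1. n1.val = false  [false]
2. n1.sig = 0  [0]
3. n2.hot = false  [B.sig > 0]
4. n2.lab = 5  [5]
5. n2.tag = 11  [B.sig + 11]
6. n3.sig = true  [D.hot == false]
7. n3.live = 6  [(if D.hot then D.tag else D.lab) + 1]
8. n4.mk = "xk"  [terminal]
9. n3.idx = true  [C.live > 5]
10. n5.hot = false  [terminal]
11. n2.mk = 1  [D.lab * -1 + 6]
12. n1.idx = "wx"  ["wx"]
13. n0.mk = "yx"  ["yx"]
14. n0.ok = -1  [len(B.idx) - 3]

true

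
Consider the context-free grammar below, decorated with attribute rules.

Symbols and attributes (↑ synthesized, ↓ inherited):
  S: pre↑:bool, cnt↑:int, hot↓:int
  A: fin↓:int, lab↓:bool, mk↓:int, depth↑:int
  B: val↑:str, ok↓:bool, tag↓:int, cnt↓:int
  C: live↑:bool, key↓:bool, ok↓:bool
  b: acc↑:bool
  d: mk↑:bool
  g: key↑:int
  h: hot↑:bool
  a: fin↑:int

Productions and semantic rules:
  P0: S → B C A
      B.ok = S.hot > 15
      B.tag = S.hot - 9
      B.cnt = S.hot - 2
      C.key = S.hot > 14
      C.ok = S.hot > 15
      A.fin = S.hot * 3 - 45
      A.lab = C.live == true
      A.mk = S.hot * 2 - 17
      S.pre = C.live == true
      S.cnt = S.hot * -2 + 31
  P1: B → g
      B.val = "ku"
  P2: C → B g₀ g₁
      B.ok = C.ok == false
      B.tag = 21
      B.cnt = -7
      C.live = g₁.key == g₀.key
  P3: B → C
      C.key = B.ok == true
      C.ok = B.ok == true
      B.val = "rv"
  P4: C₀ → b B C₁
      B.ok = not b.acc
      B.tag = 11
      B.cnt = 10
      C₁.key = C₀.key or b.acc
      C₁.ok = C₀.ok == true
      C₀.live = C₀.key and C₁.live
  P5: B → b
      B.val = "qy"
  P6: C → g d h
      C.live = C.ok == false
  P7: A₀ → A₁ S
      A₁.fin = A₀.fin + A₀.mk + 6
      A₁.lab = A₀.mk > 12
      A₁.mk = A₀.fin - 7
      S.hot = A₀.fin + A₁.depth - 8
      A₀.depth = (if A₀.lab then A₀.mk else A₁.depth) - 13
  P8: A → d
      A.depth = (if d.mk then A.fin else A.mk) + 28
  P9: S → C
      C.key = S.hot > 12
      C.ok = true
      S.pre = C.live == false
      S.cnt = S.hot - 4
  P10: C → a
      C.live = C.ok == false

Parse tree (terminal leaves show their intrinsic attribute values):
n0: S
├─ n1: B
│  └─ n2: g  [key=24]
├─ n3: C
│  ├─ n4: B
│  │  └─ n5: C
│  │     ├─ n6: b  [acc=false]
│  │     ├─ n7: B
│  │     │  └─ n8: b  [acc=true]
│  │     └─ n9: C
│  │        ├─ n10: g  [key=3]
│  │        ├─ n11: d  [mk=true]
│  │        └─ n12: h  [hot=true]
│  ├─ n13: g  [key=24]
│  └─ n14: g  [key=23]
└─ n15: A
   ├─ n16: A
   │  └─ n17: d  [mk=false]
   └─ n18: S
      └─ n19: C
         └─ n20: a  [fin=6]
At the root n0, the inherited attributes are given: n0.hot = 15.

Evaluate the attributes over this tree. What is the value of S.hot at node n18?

1. n0.hot = 15  [given at root]
2. n1.ok = false  [S.hot > 15]
3. n1.tag = 6  [S.hot - 9]
4. n1.cnt = 13  [S.hot - 2]
5. n2.key = 24  [terminal]
6. n1.val = "ku"  ["ku"]
7. n3.key = true  [S.hot > 14]
8. n3.ok = false  [S.hot > 15]
9. n4.ok = true  [C.ok == false]
10. n4.tag = 21  [21]
11. n4.cnt = -7  [-7]
12. n5.key = true  [B.ok == true]
13. n5.ok = true  [B.ok == true]
14. n6.acc = false  [terminal]
15. n7.ok = true  [not b.acc]
16. n7.tag = 11  [11]
17. n7.cnt = 10  [10]
18. n8.acc = true  [terminal]
19. n7.val = "qy"  ["qy"]
20. n9.key = true  [C₀.key or b.acc]
21. n9.ok = true  [C₀.ok == true]
22. n10.key = 3  [terminal]
23. n11.mk = true  [terminal]
24. n12.hot = true  [terminal]
25. n9.live = false  [C.ok == false]
26. n5.live = false  [C₀.key and C₁.live]
27. n4.val = "rv"  ["rv"]
28. n13.key = 24  [terminal]
29. n14.key = 23  [terminal]
30. n3.live = false  [g₁.key == g₀.key]
31. n15.fin = 0  [S.hot * 3 - 45]
32. n15.lab = false  [C.live == true]
33. n15.mk = 13  [S.hot * 2 - 17]
34. n16.fin = 19  [A₀.fin + A₀.mk + 6]
35. n16.lab = true  [A₀.mk > 12]
36. n16.mk = -7  [A₀.fin - 7]
37. n17.mk = false  [terminal]
38. n16.depth = 21  [(if d.mk then A.fin else A.mk) + 28]
39. n18.hot = 13  [A₀.fin + A₁.depth - 8]
40. n19.key = true  [S.hot > 12]
41. n19.ok = true  [true]
42. n20.fin = 6  [terminal]
43. n19.live = false  [C.ok == false]
44. n18.pre = true  [C.live == false]
45. n18.cnt = 9  [S.hot - 4]
46. n15.depth = 8  [(if A₀.lab then A₀.mk else A₁.depth) - 13]
47. n0.pre = false  [C.live == true]
48. n0.cnt = 1  [S.hot * -2 + 31]

13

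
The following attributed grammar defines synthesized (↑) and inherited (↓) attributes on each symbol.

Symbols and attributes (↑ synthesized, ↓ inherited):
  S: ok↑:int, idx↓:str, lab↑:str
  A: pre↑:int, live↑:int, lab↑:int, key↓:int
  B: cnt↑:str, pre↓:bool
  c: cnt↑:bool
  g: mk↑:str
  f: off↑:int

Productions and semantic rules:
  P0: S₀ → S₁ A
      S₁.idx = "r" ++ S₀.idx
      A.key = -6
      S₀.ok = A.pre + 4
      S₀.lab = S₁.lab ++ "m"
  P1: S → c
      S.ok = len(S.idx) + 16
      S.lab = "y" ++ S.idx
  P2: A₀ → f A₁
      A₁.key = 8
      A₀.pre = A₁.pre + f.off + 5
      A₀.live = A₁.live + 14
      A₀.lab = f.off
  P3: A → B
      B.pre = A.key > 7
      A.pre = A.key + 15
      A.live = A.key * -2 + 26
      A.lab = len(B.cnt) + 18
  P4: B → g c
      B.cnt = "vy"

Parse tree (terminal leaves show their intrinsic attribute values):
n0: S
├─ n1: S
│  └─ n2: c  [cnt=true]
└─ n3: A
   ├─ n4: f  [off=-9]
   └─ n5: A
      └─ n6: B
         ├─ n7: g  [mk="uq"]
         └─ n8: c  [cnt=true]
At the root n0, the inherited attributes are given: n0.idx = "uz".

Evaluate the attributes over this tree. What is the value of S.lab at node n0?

1. n0.idx = "uz"  [given at root]
2. n1.idx = "ruz"  ["r" ++ S₀.idx]
3. n2.cnt = true  [terminal]
4. n1.ok = 19  [len(S.idx) + 16]
5. n1.lab = "yruz"  ["y" ++ S.idx]
6. n3.key = -6  [-6]
7. n4.off = -9  [terminal]
8. n5.key = 8  [8]
9. n6.pre = true  [A.key > 7]
10. n7.mk = "uq"  [terminal]
11. n8.cnt = true  [terminal]
12. n6.cnt = "vy"  ["vy"]
13. n5.pre = 23  [A.key + 15]
14. n5.live = 10  [A.key * -2 + 26]
15. n5.lab = 20  [len(B.cnt) + 18]
16. n3.pre = 19  [A₁.pre + f.off + 5]
17. n3.live = 24  [A₁.live + 14]
18. n3.lab = -9  [f.off]
19. n0.ok = 23  [A.pre + 4]
20. n0.lab = "yruzm"  [S₁.lab ++ "m"]

"yruzm"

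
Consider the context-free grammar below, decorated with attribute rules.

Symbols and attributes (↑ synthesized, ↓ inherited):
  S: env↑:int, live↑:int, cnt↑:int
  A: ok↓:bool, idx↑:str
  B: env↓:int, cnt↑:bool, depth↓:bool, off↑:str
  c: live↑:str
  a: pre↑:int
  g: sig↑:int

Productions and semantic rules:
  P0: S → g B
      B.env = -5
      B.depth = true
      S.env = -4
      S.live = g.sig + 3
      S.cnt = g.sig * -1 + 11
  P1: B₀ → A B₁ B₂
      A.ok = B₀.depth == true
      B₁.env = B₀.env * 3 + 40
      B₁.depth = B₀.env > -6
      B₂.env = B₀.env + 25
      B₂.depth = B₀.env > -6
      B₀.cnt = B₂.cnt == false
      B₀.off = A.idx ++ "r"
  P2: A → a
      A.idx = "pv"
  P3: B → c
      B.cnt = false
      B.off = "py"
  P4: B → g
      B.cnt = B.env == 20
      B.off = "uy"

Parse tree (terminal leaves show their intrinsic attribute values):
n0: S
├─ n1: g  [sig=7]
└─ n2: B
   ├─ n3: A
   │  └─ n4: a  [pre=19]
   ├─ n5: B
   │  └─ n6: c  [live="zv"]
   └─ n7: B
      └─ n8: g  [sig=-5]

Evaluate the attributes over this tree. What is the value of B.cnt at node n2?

1. n1.sig = 7  [terminal]
2. n2.env = -5  [-5]
3. n2.depth = true  [true]
4. n3.ok = true  [B₀.depth == true]
5. n4.pre = 19  [terminal]
6. n3.idx = "pv"  ["pv"]
7. n5.env = 25  [B₀.env * 3 + 40]
8. n5.depth = true  [B₀.env > -6]
9. n6.live = "zv"  [terminal]
10. n5.cnt = false  [false]
11. n5.off = "py"  ["py"]
12. n7.env = 20  [B₀.env + 25]
13. n7.depth = true  [B₀.env > -6]
14. n8.sig = -5  [terminal]
15. n7.cnt = true  [B.env == 20]
16. n7.off = "uy"  ["uy"]
17. n2.cnt = false  [B₂.cnt == false]
18. n2.off = "pvr"  [A.idx ++ "r"]
19. n0.env = -4  [-4]
20. n0.live = 10  [g.sig + 3]
21. n0.cnt = 4  [g.sig * -1 + 11]

false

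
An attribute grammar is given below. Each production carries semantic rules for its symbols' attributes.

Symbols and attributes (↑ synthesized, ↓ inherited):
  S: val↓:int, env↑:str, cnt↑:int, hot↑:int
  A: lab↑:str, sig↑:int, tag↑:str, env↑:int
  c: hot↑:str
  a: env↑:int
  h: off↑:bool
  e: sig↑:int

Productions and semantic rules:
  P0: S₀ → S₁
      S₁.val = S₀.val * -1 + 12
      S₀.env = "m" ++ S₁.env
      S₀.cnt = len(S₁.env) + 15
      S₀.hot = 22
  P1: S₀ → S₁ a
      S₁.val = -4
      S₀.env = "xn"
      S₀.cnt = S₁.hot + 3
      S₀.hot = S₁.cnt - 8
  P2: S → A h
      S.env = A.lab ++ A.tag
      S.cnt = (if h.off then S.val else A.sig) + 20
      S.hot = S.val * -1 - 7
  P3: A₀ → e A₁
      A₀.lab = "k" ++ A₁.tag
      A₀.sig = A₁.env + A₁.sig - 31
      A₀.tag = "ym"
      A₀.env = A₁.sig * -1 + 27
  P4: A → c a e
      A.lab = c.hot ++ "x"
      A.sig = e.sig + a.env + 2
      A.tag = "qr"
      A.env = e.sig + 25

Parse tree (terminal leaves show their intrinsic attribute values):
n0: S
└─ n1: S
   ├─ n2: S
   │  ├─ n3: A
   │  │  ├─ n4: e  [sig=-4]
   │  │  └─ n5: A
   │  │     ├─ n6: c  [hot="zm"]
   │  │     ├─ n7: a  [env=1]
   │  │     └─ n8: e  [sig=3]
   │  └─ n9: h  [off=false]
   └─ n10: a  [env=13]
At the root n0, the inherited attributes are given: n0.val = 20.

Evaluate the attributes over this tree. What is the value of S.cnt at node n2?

1. n0.val = 20  [given at root]
2. n1.val = -8  [S₀.val * -1 + 12]
3. n2.val = -4  [-4]
4. n4.sig = -4  [terminal]
5. n6.hot = "zm"  [terminal]
6. n7.env = 1  [terminal]
7. n8.sig = 3  [terminal]
8. n5.lab = "zmx"  [c.hot ++ "x"]
9. n5.sig = 6  [e.sig + a.env + 2]
10. n5.tag = "qr"  ["qr"]
11. n5.env = 28  [e.sig + 25]
12. n3.lab = "kqr"  ["k" ++ A₁.tag]
13. n3.sig = 3  [A₁.env + A₁.sig - 31]
14. n3.tag = "ym"  ["ym"]
15. n3.env = 21  [A₁.sig * -1 + 27]
16. n9.off = false  [terminal]
17. n2.env = "kqrym"  [A.lab ++ A.tag]
18. n2.cnt = 23  [(if h.off then S.val else A.sig) + 20]
19. n2.hot = -3  [S.val * -1 - 7]
20. n10.env = 13  [terminal]
21. n1.env = "xn"  ["xn"]
22. n1.cnt = 0  [S₁.hot + 3]
23. n1.hot = 15  [S₁.cnt - 8]
24. n0.env = "mxn"  ["m" ++ S₁.env]
25. n0.cnt = 17  [len(S₁.env) + 15]
26. n0.hot = 22  [22]

23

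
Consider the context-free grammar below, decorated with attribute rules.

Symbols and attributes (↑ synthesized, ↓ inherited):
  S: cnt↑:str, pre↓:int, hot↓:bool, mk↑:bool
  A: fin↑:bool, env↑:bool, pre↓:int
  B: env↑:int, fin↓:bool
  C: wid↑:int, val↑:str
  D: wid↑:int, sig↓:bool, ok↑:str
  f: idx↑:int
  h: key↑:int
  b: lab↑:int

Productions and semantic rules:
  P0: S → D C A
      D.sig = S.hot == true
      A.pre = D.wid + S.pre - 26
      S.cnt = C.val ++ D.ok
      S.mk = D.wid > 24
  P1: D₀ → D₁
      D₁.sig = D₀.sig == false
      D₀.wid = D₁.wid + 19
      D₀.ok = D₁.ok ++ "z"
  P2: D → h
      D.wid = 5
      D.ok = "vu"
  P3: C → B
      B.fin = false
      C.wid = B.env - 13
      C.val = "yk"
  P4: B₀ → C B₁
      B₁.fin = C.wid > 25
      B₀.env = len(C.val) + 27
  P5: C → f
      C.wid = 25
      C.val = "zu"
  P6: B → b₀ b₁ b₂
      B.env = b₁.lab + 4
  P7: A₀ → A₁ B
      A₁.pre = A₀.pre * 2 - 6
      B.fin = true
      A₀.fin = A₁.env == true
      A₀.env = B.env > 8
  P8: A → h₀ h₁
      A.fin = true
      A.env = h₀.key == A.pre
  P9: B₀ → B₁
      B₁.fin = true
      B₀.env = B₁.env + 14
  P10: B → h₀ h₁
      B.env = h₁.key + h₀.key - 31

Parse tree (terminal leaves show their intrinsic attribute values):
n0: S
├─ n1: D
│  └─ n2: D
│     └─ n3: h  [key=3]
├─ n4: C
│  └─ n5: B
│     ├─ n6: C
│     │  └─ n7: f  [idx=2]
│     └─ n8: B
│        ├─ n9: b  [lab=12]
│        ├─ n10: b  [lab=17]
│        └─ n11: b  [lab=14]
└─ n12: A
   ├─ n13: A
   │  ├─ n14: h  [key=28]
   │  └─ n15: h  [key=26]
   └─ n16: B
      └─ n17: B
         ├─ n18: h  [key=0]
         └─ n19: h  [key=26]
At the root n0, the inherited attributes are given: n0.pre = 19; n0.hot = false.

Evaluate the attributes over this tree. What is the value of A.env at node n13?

true

1. n0.pre = 19  [given at root]
2. n0.hot = false  [given at root]
3. n1.sig = false  [S.hot == true]
4. n2.sig = true  [D₀.sig == false]
5. n3.key = 3  [terminal]
6. n2.wid = 5  [5]
7. n2.ok = "vu"  ["vu"]
8. n1.wid = 24  [D₁.wid + 19]
9. n1.ok = "vuz"  [D₁.ok ++ "z"]
10. n5.fin = false  [false]
11. n7.idx = 2  [terminal]
12. n6.wid = 25  [25]
13. n6.val = "zu"  ["zu"]
14. n8.fin = false  [C.wid > 25]
15. n9.lab = 12  [terminal]
16. n10.lab = 17  [terminal]
17. n11.lab = 14  [terminal]
18. n8.env = 21  [b₁.lab + 4]
19. n5.env = 29  [len(C.val) + 27]
20. n4.wid = 16  [B.env - 13]
21. n4.val = "yk"  ["yk"]
22. n12.pre = 17  [D.wid + S.pre - 26]
23. n13.pre = 28  [A₀.pre * 2 - 6]
24. n14.key = 28  [terminal]
25. n15.key = 26  [terminal]
26. n13.fin = true  [true]
27. n13.env = true  [h₀.key == A.pre]
28. n16.fin = true  [true]
29. n17.fin = true  [true]
30. n18.key = 0  [terminal]
31. n19.key = 26  [terminal]
32. n17.env = -5  [h₁.key + h₀.key - 31]
33. n16.env = 9  [B₁.env + 14]
34. n12.fin = true  [A₁.env == true]
35. n12.env = true  [B.env > 8]
36. n0.cnt = "ykvuz"  [C.val ++ D.ok]
37. n0.mk = false  [D.wid > 24]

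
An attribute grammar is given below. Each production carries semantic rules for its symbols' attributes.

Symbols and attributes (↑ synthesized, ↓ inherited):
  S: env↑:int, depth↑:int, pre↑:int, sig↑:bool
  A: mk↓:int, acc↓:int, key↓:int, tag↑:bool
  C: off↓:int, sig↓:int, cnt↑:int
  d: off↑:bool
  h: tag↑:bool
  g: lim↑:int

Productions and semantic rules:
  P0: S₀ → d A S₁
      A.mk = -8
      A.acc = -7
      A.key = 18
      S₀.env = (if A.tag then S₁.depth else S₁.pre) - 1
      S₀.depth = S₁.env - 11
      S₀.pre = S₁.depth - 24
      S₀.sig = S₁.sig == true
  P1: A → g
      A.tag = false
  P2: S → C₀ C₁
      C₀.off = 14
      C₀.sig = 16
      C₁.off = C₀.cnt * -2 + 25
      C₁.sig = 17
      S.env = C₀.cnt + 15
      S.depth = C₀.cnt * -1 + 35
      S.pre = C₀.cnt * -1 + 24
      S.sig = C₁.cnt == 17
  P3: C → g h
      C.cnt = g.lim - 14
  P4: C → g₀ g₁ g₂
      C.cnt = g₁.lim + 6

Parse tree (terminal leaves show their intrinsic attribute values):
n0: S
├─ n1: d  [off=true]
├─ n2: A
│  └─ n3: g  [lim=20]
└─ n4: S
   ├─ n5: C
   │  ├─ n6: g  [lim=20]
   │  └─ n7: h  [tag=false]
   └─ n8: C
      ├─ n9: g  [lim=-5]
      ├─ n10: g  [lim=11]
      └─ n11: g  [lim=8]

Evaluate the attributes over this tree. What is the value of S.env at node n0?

1. n1.off = true  [terminal]
2. n2.mk = -8  [-8]
3. n2.acc = -7  [-7]
4. n2.key = 18  [18]
5. n3.lim = 20  [terminal]
6. n2.tag = false  [false]
7. n5.off = 14  [14]
8. n5.sig = 16  [16]
9. n6.lim = 20  [terminal]
10. n7.tag = false  [terminal]
11. n5.cnt = 6  [g.lim - 14]
12. n8.off = 13  [C₀.cnt * -2 + 25]
13. n8.sig = 17  [17]
14. n9.lim = -5  [terminal]
15. n10.lim = 11  [terminal]
16. n11.lim = 8  [terminal]
17. n8.cnt = 17  [g₁.lim + 6]
18. n4.env = 21  [C₀.cnt + 15]
19. n4.depth = 29  [C₀.cnt * -1 + 35]
20. n4.pre = 18  [C₀.cnt * -1 + 24]
21. n4.sig = true  [C₁.cnt == 17]
22. n0.env = 17  [(if A.tag then S₁.depth else S₁.pre) - 1]
23. n0.depth = 10  [S₁.env - 11]
24. n0.pre = 5  [S₁.depth - 24]
25. n0.sig = true  [S₁.sig == true]

17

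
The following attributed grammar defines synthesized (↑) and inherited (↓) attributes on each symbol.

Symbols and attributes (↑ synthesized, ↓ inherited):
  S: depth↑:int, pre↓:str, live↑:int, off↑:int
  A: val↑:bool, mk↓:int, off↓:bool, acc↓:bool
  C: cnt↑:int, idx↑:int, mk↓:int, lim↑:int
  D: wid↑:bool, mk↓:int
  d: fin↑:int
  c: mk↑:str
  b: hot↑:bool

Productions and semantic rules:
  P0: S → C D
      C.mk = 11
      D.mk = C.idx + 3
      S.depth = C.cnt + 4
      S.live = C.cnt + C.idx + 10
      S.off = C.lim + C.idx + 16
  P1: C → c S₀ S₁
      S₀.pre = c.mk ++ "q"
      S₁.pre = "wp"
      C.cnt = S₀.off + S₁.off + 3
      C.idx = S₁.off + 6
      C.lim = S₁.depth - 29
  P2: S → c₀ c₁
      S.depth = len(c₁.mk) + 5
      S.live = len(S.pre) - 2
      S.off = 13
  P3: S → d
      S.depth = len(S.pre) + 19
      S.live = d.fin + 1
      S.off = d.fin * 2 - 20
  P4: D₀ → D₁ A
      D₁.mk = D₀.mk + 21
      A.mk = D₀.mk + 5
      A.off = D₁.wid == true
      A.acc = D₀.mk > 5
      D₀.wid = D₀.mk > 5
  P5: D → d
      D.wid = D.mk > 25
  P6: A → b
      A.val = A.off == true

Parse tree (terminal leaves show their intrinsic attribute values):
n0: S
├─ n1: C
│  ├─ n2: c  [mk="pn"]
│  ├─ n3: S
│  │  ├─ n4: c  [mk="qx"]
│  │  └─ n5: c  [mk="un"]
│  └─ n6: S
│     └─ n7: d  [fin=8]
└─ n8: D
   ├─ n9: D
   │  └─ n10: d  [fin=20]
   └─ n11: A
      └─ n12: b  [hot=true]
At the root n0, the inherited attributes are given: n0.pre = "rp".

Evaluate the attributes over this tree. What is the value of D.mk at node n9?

1. n0.pre = "rp"  [given at root]
2. n1.mk = 11  [11]
3. n2.mk = "pn"  [terminal]
4. n3.pre = "pnq"  [c.mk ++ "q"]
5. n4.mk = "qx"  [terminal]
6. n5.mk = "un"  [terminal]
7. n3.depth = 7  [len(c₁.mk) + 5]
8. n3.live = 1  [len(S.pre) - 2]
9. n3.off = 13  [13]
10. n6.pre = "wp"  ["wp"]
11. n7.fin = 8  [terminal]
12. n6.depth = 21  [len(S.pre) + 19]
13. n6.live = 9  [d.fin + 1]
14. n6.off = -4  [d.fin * 2 - 20]
15. n1.cnt = 12  [S₀.off + S₁.off + 3]
16. n1.idx = 2  [S₁.off + 6]
17. n1.lim = -8  [S₁.depth - 29]
18. n8.mk = 5  [C.idx + 3]
19. n9.mk = 26  [D₀.mk + 21]
20. n10.fin = 20  [terminal]
21. n9.wid = true  [D.mk > 25]
22. n11.mk = 10  [D₀.mk + 5]
23. n11.off = true  [D₁.wid == true]
24. n11.acc = false  [D₀.mk > 5]
25. n12.hot = true  [terminal]
26. n11.val = true  [A.off == true]
27. n8.wid = false  [D₀.mk > 5]
28. n0.depth = 16  [C.cnt + 4]
29. n0.live = 24  [C.cnt + C.idx + 10]
30. n0.off = 10  [C.lim + C.idx + 16]

26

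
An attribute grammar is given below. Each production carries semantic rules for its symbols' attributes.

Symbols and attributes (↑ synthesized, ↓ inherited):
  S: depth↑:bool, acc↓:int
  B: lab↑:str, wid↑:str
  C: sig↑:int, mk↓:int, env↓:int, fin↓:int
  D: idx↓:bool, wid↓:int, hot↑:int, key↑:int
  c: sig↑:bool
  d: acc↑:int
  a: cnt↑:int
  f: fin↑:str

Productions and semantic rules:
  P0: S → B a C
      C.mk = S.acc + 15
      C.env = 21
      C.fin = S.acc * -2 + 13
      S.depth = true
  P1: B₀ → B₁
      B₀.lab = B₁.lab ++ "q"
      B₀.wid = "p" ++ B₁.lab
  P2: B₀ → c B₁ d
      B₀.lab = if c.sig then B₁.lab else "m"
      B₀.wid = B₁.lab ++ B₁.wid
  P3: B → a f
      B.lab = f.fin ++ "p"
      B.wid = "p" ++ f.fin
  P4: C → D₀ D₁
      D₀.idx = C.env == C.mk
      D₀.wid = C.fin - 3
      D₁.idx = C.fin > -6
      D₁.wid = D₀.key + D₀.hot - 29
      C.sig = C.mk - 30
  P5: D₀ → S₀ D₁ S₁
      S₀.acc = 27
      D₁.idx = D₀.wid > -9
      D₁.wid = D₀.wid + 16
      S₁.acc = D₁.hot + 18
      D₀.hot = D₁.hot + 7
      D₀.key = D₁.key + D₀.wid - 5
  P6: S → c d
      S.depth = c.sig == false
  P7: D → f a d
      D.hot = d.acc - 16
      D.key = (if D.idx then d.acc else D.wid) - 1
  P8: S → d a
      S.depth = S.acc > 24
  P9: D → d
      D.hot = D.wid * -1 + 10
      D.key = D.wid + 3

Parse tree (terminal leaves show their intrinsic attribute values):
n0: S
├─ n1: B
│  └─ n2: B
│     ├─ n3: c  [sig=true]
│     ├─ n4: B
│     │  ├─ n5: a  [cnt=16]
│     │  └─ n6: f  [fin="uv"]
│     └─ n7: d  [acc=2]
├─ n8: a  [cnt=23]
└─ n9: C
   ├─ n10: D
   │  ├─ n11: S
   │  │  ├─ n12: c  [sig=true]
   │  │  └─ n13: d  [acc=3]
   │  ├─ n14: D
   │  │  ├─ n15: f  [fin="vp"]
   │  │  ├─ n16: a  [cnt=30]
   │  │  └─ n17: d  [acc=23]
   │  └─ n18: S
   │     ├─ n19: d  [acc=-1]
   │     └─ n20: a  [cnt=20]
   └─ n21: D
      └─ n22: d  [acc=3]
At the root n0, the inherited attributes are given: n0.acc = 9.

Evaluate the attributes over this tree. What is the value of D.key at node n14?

1. n0.acc = 9  [given at root]
2. n3.sig = true  [terminal]
3. n5.cnt = 16  [terminal]
4. n6.fin = "uv"  [terminal]
5. n4.lab = "uvp"  [f.fin ++ "p"]
6. n4.wid = "puv"  ["p" ++ f.fin]
7. n7.acc = 2  [terminal]
8. n2.lab = "uvp"  [if c.sig then B₁.lab else "m"]
9. n2.wid = "uvppuv"  [B₁.lab ++ B₁.wid]
10. n1.lab = "uvpq"  [B₁.lab ++ "q"]
11. n1.wid = "puvp"  ["p" ++ B₁.lab]
12. n8.cnt = 23  [terminal]
13. n9.mk = 24  [S.acc + 15]
14. n9.env = 21  [21]
15. n9.fin = -5  [S.acc * -2 + 13]
16. n10.idx = false  [C.env == C.mk]
17. n10.wid = -8  [C.fin - 3]
18. n11.acc = 27  [27]
19. n12.sig = true  [terminal]
20. n13.acc = 3  [terminal]
21. n11.depth = false  [c.sig == false]
22. n14.idx = true  [D₀.wid > -9]
23. n14.wid = 8  [D₀.wid + 16]
24. n15.fin = "vp"  [terminal]
25. n16.cnt = 30  [terminal]
26. n17.acc = 23  [terminal]
27. n14.hot = 7  [d.acc - 16]
28. n14.key = 22  [(if D.idx then d.acc else D.wid) - 1]
29. n18.acc = 25  [D₁.hot + 18]
30. n19.acc = -1  [terminal]
31. n20.cnt = 20  [terminal]
32. n18.depth = true  [S.acc > 24]
33. n10.hot = 14  [D₁.hot + 7]
34. n10.key = 9  [D₁.key + D₀.wid - 5]
35. n21.idx = true  [C.fin > -6]
36. n21.wid = -6  [D₀.key + D₀.hot - 29]
37. n22.acc = 3  [terminal]
38. n21.hot = 16  [D.wid * -1 + 10]
39. n21.key = -3  [D.wid + 3]
40. n9.sig = -6  [C.mk - 30]
41. n0.depth = true  [true]

22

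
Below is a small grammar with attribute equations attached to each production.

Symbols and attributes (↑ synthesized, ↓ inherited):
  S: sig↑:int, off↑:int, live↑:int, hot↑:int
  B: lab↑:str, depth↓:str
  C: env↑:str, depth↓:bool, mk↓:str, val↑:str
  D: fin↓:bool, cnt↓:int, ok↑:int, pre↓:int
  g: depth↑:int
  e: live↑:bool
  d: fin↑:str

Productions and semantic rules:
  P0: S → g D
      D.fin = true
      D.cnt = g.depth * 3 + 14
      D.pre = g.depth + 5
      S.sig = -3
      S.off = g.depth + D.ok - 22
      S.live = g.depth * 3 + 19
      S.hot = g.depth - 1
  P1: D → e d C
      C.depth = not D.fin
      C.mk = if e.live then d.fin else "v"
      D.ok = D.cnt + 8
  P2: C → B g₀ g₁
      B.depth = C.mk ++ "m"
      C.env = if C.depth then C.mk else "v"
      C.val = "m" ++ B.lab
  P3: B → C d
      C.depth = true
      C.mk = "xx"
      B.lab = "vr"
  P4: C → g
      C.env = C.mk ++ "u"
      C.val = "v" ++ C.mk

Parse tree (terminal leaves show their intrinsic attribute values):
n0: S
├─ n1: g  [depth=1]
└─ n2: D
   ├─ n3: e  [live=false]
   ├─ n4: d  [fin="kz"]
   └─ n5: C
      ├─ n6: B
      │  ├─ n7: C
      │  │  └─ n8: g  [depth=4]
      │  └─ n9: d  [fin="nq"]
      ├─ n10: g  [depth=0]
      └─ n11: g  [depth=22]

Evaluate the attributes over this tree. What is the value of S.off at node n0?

1. n1.depth = 1  [terminal]
2. n2.fin = true  [true]
3. n2.cnt = 17  [g.depth * 3 + 14]
4. n2.pre = 6  [g.depth + 5]
5. n3.live = false  [terminal]
6. n4.fin = "kz"  [terminal]
7. n5.depth = false  [not D.fin]
8. n5.mk = "v"  [if e.live then d.fin else "v"]
9. n6.depth = "vm"  [C.mk ++ "m"]
10. n7.depth = true  [true]
11. n7.mk = "xx"  ["xx"]
12. n8.depth = 4  [terminal]
13. n7.env = "xxu"  [C.mk ++ "u"]
14. n7.val = "vxx"  ["v" ++ C.mk]
15. n9.fin = "nq"  [terminal]
16. n6.lab = "vr"  ["vr"]
17. n10.depth = 0  [terminal]
18. n11.depth = 22  [terminal]
19. n5.env = "v"  [if C.depth then C.mk else "v"]
20. n5.val = "mvr"  ["m" ++ B.lab]
21. n2.ok = 25  [D.cnt + 8]
22. n0.sig = -3  [-3]
23. n0.off = 4  [g.depth + D.ok - 22]
24. n0.live = 22  [g.depth * 3 + 19]
25. n0.hot = 0  [g.depth - 1]

4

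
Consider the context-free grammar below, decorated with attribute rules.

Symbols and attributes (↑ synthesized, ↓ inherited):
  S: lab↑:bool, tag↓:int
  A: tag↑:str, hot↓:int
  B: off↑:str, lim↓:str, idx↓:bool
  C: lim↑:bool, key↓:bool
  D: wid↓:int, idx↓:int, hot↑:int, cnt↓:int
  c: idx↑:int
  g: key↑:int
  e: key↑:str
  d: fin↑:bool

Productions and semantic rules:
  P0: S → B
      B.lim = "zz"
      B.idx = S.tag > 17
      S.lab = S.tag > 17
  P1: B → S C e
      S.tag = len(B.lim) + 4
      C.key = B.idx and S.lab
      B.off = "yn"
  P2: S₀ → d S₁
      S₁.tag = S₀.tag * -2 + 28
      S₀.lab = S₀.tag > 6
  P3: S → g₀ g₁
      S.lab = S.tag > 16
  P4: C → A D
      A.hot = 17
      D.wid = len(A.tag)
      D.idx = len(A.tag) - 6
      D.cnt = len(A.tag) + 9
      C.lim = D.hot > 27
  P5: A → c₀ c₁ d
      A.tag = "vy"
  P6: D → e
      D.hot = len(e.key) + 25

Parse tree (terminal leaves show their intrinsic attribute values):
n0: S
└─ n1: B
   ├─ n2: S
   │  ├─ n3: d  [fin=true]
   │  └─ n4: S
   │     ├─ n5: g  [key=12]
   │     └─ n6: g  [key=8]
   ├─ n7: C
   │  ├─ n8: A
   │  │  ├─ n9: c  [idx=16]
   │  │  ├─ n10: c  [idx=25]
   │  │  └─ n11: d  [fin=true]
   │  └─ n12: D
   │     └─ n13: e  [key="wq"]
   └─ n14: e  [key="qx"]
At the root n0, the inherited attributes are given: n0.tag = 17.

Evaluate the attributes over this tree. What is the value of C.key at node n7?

1. n0.tag = 17  [given at root]
2. n1.lim = "zz"  ["zz"]
3. n1.idx = false  [S.tag > 17]
4. n2.tag = 6  [len(B.lim) + 4]
5. n3.fin = true  [terminal]
6. n4.tag = 16  [S₀.tag * -2 + 28]
7. n5.key = 12  [terminal]
8. n6.key = 8  [terminal]
9. n4.lab = false  [S.tag > 16]
10. n2.lab = false  [S₀.tag > 6]
11. n7.key = false  [B.idx and S.lab]
12. n8.hot = 17  [17]
13. n9.idx = 16  [terminal]
14. n10.idx = 25  [terminal]
15. n11.fin = true  [terminal]
16. n8.tag = "vy"  ["vy"]
17. n12.wid = 2  [len(A.tag)]
18. n12.idx = -4  [len(A.tag) - 6]
19. n12.cnt = 11  [len(A.tag) + 9]
20. n13.key = "wq"  [terminal]
21. n12.hot = 27  [len(e.key) + 25]
22. n7.lim = false  [D.hot > 27]
23. n14.key = "qx"  [terminal]
24. n1.off = "yn"  ["yn"]
25. n0.lab = false  [S.tag > 17]

false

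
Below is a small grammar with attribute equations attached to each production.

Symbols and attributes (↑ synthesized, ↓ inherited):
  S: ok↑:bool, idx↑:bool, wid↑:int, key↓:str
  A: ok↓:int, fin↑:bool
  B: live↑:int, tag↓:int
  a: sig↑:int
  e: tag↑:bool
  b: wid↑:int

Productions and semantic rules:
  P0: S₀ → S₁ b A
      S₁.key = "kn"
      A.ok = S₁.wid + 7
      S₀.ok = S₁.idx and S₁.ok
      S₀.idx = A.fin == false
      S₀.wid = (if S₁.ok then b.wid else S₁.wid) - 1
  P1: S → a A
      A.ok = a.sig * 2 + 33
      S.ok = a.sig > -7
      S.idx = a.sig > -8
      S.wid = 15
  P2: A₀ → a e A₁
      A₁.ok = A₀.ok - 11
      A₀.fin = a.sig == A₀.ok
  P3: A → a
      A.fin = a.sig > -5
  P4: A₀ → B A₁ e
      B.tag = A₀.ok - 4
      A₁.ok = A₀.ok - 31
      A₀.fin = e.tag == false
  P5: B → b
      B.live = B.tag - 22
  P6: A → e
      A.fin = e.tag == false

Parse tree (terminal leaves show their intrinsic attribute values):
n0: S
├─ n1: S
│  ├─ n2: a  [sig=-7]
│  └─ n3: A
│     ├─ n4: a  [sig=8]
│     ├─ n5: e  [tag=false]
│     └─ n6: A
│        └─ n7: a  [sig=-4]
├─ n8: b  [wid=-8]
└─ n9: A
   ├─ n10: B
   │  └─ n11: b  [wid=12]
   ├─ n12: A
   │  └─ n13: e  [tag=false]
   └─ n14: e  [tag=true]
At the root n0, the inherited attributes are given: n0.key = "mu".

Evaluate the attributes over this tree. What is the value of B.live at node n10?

-4

1. n0.key = "mu"  [given at root]
2. n1.key = "kn"  ["kn"]
3. n2.sig = -7  [terminal]
4. n3.ok = 19  [a.sig * 2 + 33]
5. n4.sig = 8  [terminal]
6. n5.tag = false  [terminal]
7. n6.ok = 8  [A₀.ok - 11]
8. n7.sig = -4  [terminal]
9. n6.fin = true  [a.sig > -5]
10. n3.fin = false  [a.sig == A₀.ok]
11. n1.ok = false  [a.sig > -7]
12. n1.idx = true  [a.sig > -8]
13. n1.wid = 15  [15]
14. n8.wid = -8  [terminal]
15. n9.ok = 22  [S₁.wid + 7]
16. n10.tag = 18  [A₀.ok - 4]
17. n11.wid = 12  [terminal]
18. n10.live = -4  [B.tag - 22]
19. n12.ok = -9  [A₀.ok - 31]
20. n13.tag = false  [terminal]
21. n12.fin = true  [e.tag == false]
22. n14.tag = true  [terminal]
23. n9.fin = false  [e.tag == false]
24. n0.ok = false  [S₁.idx and S₁.ok]
25. n0.idx = true  [A.fin == false]
26. n0.wid = 14  [(if S₁.ok then b.wid else S₁.wid) - 1]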